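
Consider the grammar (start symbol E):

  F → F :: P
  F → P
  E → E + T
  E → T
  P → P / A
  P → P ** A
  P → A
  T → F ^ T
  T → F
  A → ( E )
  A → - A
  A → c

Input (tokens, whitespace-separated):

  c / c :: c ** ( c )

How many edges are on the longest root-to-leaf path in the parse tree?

10

[E [T [F [F [P [P [A c]] / [A c]]] :: [P [P [A c]] ** [A ( [E [T [F [P [A c]]]]] )]]]]]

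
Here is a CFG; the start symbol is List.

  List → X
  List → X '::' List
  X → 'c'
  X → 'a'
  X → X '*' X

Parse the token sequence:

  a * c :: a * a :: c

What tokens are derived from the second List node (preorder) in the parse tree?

a * a :: c

[List [X [X a] * [X c]] :: [List [X [X a] * [X a]] :: [List [X c]]]]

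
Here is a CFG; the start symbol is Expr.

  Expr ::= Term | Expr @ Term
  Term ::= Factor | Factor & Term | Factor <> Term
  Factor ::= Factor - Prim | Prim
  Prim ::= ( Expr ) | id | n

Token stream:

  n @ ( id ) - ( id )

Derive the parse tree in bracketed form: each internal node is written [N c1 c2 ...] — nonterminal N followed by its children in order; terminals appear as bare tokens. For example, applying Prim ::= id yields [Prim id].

[Expr [Expr [Term [Factor [Prim n]]]] @ [Term [Factor [Factor [Prim ( [Expr [Term [Factor [Prim id]]]] )]] - [Prim ( [Expr [Term [Factor [Prim id]]]] )]]]]

Expr
Expr @ Term
Term @ Term
Factor @ Term
Prim @ Term
n @ Term
n @ Factor
n @ Factor - Prim
n @ Prim - Prim
n @ ( Expr ) - Prim
n @ ( Term ) - Prim
n @ ( Factor ) - Prim
n @ ( Prim ) - Prim
n @ ( id ) - Prim
n @ ( id ) - ( Expr )
n @ ( id ) - ( Term )
n @ ( id ) - ( Factor )
n @ ( id ) - ( Prim )
n @ ( id ) - ( id )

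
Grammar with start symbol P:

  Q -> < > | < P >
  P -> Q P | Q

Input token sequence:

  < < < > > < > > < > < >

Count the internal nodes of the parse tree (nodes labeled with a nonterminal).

[P [Q < [P [Q < [P [Q < >]] >] [P [Q < >]]] >] [P [Q < >] [P [Q < >]]]]

12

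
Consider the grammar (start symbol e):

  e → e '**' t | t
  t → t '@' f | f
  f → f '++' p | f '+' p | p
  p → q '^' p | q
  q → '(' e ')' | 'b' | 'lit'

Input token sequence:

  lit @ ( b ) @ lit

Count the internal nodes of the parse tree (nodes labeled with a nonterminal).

18

[e [t [t [t [f [p [q lit]]]] @ [f [p [q ( [e [t [f [p [q b]]]]] )]]]] @ [f [p [q lit]]]]]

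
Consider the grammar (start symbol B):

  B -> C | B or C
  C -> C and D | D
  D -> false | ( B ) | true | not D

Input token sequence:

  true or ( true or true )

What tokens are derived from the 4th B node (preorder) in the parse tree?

true

[B [B [C [D true]]] or [C [D ( [B [B [C [D true]]] or [C [D true]]] )]]]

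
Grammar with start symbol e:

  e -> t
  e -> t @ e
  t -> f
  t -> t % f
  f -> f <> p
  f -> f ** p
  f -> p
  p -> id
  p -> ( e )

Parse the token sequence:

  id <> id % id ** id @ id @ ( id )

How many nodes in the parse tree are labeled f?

7

[e [t [t [f [f [p id]] <> [p id]]] % [f [f [p id]] ** [p id]]] @ [e [t [f [p id]]] @ [e [t [f [p ( [e [t [f [p id]]]] )]]]]]]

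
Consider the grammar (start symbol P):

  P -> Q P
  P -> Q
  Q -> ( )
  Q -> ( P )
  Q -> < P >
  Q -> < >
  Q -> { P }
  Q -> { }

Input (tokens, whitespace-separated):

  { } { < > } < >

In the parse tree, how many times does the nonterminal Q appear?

[P [Q { }] [P [Q { [P [Q < >]] }] [P [Q < >]]]]

4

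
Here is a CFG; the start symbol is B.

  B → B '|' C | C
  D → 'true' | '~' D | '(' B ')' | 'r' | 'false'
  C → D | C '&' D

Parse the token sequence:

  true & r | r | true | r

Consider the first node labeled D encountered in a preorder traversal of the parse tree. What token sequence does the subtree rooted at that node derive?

[B [B [B [B [C [C [D true]] & [D r]]] | [C [D r]]] | [C [D true]]] | [C [D r]]]

true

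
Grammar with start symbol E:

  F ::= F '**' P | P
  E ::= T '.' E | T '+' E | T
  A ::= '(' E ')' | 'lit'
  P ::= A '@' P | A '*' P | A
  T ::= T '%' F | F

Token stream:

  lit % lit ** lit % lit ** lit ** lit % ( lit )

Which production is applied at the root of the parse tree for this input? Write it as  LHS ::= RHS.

[E [T [T [T [T [F [P [A lit]]]] % [F [F [P [A lit]]] ** [P [A lit]]]] % [F [F [F [P [A lit]]] ** [P [A lit]]] ** [P [A lit]]]] % [F [P [A ( [E [T [F [P [A lit]]]]] )]]]]]

E ::= T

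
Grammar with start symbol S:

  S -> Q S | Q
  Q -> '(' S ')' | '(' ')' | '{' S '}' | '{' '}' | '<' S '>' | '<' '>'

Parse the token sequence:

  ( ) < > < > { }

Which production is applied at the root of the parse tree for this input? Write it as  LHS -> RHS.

S -> Q S

[S [Q ( )] [S [Q < >] [S [Q < >] [S [Q { }]]]]]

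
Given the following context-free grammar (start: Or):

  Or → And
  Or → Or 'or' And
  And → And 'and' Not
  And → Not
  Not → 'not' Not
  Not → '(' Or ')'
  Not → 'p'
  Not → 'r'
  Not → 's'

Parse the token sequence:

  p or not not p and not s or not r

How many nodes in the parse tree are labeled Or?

3

[Or [Or [Or [And [Not p]]] or [And [And [Not not [Not not [Not p]]]] and [Not not [Not s]]]] or [And [Not not [Not r]]]]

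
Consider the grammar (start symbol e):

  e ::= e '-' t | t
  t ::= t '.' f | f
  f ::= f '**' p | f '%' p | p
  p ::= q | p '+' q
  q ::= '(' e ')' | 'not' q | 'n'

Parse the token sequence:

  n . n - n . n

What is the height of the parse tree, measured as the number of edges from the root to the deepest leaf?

7

[e [e [t [t [f [p [q n]]]] . [f [p [q n]]]]] - [t [t [f [p [q n]]]] . [f [p [q n]]]]]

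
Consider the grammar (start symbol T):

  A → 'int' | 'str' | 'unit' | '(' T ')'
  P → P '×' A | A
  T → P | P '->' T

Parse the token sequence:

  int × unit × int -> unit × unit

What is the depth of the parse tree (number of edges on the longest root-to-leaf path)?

[T [P [P [P [A int]] × [A unit]] × [A int]] -> [T [P [P [A unit]] × [A unit]]]]

5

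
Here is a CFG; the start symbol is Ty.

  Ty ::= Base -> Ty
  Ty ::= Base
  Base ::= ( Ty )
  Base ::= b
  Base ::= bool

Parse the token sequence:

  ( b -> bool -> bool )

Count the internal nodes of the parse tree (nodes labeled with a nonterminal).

8

[Ty [Base ( [Ty [Base b] -> [Ty [Base bool] -> [Ty [Base bool]]]] )]]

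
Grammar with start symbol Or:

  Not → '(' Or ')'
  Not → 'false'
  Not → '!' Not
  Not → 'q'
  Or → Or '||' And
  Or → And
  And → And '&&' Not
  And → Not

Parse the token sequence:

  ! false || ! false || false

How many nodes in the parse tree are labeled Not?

[Or [Or [Or [And [Not ! [Not false]]]] || [And [Not ! [Not false]]]] || [And [Not false]]]

5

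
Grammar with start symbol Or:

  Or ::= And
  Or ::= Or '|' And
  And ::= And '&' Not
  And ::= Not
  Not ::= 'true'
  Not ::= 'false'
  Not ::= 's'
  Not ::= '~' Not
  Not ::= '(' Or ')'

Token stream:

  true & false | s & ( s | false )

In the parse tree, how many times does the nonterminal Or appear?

4

[Or [Or [And [And [Not true]] & [Not false]]] | [And [And [Not s]] & [Not ( [Or [Or [And [Not s]]] | [And [Not false]]] )]]]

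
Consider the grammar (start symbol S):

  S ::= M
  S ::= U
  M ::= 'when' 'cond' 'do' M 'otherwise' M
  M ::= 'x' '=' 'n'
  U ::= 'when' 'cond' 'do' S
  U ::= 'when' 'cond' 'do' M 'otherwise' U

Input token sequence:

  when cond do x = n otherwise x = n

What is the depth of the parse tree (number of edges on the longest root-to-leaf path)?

[S [M when cond do [M x = n] otherwise [M x = n]]]

3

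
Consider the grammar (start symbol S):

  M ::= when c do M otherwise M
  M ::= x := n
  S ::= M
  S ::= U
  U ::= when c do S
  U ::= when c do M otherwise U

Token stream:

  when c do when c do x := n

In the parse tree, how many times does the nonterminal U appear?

2

[S [U when c do [S [U when c do [S [M x := n]]]]]]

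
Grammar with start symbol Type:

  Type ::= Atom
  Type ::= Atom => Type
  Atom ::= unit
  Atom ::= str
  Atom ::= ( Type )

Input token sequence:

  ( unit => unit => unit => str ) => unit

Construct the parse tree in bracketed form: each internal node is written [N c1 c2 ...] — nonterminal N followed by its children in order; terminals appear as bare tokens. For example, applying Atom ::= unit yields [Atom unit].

Type
Atom => Type
( Type ) => Type
( Atom => Type ) => Type
( unit => Type ) => Type
( unit => Atom => Type ) => Type
( unit => unit => Type ) => Type
( unit => unit => Atom => Type ) => Type
( unit => unit => unit => Type ) => Type
( unit => unit => unit => Atom ) => Type
( unit => unit => unit => str ) => Type
( unit => unit => unit => str ) => Atom
( unit => unit => unit => str ) => unit

[Type [Atom ( [Type [Atom unit] => [Type [Atom unit] => [Type [Atom unit] => [Type [Atom str]]]]] )] => [Type [Atom unit]]]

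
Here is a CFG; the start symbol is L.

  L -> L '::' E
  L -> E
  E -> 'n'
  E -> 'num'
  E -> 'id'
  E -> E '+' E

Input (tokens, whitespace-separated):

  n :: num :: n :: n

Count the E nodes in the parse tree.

[L [L [L [L [E n]] :: [E num]] :: [E n]] :: [E n]]

4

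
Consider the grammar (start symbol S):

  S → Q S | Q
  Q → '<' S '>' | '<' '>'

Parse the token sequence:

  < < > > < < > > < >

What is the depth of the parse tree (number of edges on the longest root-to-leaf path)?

5

[S [Q < [S [Q < >]] >] [S [Q < [S [Q < >]] >] [S [Q < >]]]]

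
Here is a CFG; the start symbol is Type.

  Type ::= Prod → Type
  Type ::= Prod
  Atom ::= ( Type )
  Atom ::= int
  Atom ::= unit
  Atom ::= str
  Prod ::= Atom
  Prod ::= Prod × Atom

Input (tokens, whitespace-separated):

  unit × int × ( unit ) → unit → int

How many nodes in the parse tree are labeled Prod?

[Type [Prod [Prod [Prod [Atom unit]] × [Atom int]] × [Atom ( [Type [Prod [Atom unit]]] )]] → [Type [Prod [Atom unit]] → [Type [Prod [Atom int]]]]]

6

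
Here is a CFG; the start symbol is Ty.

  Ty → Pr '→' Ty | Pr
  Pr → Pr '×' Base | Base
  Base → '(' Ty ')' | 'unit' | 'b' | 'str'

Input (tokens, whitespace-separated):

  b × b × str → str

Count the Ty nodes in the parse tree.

[Ty [Pr [Pr [Pr [Base b]] × [Base b]] × [Base str]] → [Ty [Pr [Base str]]]]

2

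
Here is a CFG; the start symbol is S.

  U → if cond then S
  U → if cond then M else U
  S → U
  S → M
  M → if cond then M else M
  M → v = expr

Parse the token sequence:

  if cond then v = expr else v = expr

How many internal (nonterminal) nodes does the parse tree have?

4

[S [M if cond then [M v = expr] else [M v = expr]]]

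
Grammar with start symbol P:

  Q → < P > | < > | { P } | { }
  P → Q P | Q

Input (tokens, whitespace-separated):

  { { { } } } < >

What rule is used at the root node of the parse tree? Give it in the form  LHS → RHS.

P → Q P

[P [Q { [P [Q { [P [Q { }]] }]] }] [P [Q < >]]]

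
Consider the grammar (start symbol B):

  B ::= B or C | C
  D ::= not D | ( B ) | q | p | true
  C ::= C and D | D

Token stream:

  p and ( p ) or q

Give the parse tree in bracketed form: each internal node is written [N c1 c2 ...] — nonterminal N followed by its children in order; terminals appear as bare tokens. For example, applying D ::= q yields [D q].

B
B or C
C or C
C and D or C
D and D or C
p and D or C
p and ( B ) or C
p and ( C ) or C
p and ( D ) or C
p and ( p ) or C
p and ( p ) or D
p and ( p ) or q

[B [B [C [C [D p]] and [D ( [B [C [D p]]] )]]] or [C [D q]]]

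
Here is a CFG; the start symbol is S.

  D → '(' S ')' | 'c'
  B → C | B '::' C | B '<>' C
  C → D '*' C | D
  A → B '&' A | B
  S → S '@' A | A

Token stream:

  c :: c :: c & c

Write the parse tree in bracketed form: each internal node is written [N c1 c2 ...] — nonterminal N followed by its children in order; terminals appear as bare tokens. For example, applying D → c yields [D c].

S
A
B & A
B :: C & A
B :: C :: C & A
C :: C :: C & A
D :: C :: C & A
c :: C :: C & A
c :: D :: C & A
c :: c :: C & A
c :: c :: D & A
c :: c :: c & A
c :: c :: c & B
c :: c :: c & C
c :: c :: c & D
c :: c :: c & c

[S [A [B [B [B [C [D c]]] :: [C [D c]]] :: [C [D c]]] & [A [B [C [D c]]]]]]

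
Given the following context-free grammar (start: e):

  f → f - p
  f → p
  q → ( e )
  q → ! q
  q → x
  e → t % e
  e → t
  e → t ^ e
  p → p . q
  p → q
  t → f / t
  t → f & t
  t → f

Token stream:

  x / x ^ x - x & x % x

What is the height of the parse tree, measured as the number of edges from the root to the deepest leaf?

7

[e [t [f [p [q x]]] / [t [f [p [q x]]]]] ^ [e [t [f [f [p [q x]]] - [p [q x]]] & [t [f [p [q x]]]]] % [e [t [f [p [q x]]]]]]]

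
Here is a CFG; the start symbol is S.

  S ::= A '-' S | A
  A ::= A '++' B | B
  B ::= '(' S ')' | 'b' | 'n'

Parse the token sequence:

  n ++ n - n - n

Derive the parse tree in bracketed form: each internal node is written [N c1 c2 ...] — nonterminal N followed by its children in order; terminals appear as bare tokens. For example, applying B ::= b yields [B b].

S
A - S
A ++ B - S
B ++ B - S
n ++ B - S
n ++ n - S
n ++ n - A - S
n ++ n - B - S
n ++ n - n - S
n ++ n - n - A
n ++ n - n - B
n ++ n - n - n

[S [A [A [B n]] ++ [B n]] - [S [A [B n]] - [S [A [B n]]]]]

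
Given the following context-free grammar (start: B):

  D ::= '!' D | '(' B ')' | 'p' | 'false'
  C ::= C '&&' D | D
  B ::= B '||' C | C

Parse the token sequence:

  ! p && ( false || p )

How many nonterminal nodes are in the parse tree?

[B [C [C [D ! [D p]]] && [D ( [B [B [C [D false]]] || [C [D p]]] )]]]

12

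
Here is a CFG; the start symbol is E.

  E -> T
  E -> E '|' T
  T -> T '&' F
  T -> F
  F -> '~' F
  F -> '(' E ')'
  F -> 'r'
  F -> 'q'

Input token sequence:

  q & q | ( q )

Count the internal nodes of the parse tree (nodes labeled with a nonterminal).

[E [E [T [T [F q]] & [F q]]] | [T [F ( [E [T [F q]]] )]]]

11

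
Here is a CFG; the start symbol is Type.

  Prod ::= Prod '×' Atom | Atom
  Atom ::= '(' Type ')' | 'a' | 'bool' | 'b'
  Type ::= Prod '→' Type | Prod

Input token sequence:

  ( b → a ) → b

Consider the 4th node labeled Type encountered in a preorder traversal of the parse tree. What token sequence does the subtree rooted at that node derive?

b

[Type [Prod [Atom ( [Type [Prod [Atom b]] → [Type [Prod [Atom a]]]] )]] → [Type [Prod [Atom b]]]]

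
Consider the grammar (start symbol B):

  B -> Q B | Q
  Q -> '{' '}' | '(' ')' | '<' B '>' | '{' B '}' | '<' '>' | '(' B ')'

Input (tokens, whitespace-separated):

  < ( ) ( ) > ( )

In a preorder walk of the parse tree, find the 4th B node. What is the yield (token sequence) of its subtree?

( )

[B [Q < [B [Q ( )] [B [Q ( )]]] >] [B [Q ( )]]]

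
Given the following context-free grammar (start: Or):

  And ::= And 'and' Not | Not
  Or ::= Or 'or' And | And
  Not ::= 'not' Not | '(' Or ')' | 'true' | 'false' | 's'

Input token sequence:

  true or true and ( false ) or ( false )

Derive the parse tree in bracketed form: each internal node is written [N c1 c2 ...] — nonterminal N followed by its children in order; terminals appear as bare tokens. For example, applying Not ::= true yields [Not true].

[Or [Or [Or [And [Not true]]] or [And [And [Not true]] and [Not ( [Or [And [Not false]]] )]]] or [And [Not ( [Or [And [Not false]]] )]]]

Or
Or or And
Or or And or And
And or And or And
Not or And or And
true or And or And
true or And and Not or And
true or Not and Not or And
true or true and Not or And
true or true and ( Or ) or And
true or true and ( And ) or And
true or true and ( Not ) or And
true or true and ( false ) or And
true or true and ( false ) or Not
true or true and ( false ) or ( Or )
true or true and ( false ) or ( And )
true or true and ( false ) or ( Not )
true or true and ( false ) or ( false )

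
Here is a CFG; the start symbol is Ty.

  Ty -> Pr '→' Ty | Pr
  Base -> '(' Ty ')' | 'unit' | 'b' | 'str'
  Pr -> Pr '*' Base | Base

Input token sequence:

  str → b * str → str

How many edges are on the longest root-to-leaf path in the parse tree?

[Ty [Pr [Base str]] → [Ty [Pr [Pr [Base b]] * [Base str]] → [Ty [Pr [Base str]]]]]

5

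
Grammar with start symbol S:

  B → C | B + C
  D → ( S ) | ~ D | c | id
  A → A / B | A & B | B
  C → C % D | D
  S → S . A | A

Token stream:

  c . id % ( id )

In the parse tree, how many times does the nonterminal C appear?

[S [S [A [B [C [D c]]]]] . [A [B [C [C [D id]] % [D ( [S [A [B [C [D id]]]]] )]]]]]

4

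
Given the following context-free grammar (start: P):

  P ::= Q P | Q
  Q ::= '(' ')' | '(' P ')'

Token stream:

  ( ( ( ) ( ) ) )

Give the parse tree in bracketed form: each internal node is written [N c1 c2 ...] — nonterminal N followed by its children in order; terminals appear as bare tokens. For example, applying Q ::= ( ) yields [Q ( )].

[P [Q ( [P [Q ( [P [Q ( )] [P [Q ( )]]] )]] )]]

P
Q
( P )
( Q )
( ( P ) )
( ( Q P ) )
( ( ( ) P ) )
( ( ( ) Q ) )
( ( ( ) ( ) ) )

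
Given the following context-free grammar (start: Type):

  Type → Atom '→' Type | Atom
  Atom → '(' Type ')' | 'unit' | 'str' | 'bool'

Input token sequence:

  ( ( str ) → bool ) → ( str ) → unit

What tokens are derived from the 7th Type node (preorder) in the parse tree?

unit

[Type [Atom ( [Type [Atom ( [Type [Atom str]] )] → [Type [Atom bool]]] )] → [Type [Atom ( [Type [Atom str]] )] → [Type [Atom unit]]]]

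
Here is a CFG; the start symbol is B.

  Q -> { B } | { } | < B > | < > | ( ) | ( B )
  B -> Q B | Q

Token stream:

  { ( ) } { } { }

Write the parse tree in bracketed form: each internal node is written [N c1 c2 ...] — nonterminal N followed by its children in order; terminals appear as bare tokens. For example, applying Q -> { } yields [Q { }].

[B [Q { [B [Q ( )]] }] [B [Q { }] [B [Q { }]]]]

B
Q B
{ B } B
{ Q } B
{ ( ) } B
{ ( ) } Q B
{ ( ) } { } B
{ ( ) } { } Q
{ ( ) } { } { }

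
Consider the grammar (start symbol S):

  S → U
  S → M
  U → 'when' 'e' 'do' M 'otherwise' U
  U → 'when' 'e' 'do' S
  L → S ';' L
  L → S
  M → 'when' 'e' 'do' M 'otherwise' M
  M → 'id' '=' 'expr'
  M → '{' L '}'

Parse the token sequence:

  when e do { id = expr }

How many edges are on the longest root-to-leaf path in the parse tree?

[S [U when e do [S [M { [L [S [M id = expr]]] }]]]]

7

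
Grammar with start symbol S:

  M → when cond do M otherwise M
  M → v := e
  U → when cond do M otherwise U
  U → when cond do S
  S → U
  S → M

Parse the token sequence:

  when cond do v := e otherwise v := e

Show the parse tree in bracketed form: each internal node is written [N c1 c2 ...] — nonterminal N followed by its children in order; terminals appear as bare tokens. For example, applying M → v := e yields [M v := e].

[S [M when cond do [M v := e] otherwise [M v := e]]]

S
M
when cond do M otherwise M
when cond do v := e otherwise M
when cond do v := e otherwise v := e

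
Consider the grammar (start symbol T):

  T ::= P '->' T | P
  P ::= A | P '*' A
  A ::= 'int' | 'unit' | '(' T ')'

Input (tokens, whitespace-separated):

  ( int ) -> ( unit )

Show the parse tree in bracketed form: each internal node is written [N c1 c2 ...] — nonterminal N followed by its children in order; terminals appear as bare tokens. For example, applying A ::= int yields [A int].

[T [P [A ( [T [P [A int]]] )]] -> [T [P [A ( [T [P [A unit]]] )]]]]

T
P -> T
A -> T
( T ) -> T
( P ) -> T
( A ) -> T
( int ) -> T
( int ) -> P
( int ) -> A
( int ) -> ( T )
( int ) -> ( P )
( int ) -> ( A )
( int ) -> ( unit )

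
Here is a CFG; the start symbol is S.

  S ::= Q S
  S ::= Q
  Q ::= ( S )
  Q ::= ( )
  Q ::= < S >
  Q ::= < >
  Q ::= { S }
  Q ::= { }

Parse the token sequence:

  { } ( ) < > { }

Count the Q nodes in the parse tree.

[S [Q { }] [S [Q ( )] [S [Q < >] [S [Q { }]]]]]

4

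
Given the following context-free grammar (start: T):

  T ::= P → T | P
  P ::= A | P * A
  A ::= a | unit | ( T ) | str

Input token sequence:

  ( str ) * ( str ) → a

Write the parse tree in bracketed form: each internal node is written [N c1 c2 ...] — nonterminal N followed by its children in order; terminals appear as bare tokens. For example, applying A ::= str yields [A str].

[T [P [P [A ( [T [P [A str]]] )]] * [A ( [T [P [A str]]] )]] → [T [P [A a]]]]

T
P → T
P * A → T
A * A → T
( T ) * A → T
( P ) * A → T
( A ) * A → T
( str ) * A → T
( str ) * ( T ) → T
( str ) * ( P ) → T
( str ) * ( A ) → T
( str ) * ( str ) → T
( str ) * ( str ) → P
( str ) * ( str ) → A
( str ) * ( str ) → a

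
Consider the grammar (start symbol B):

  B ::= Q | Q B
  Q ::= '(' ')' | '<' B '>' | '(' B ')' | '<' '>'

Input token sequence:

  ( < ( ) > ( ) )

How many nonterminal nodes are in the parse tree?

[B [Q ( [B [Q < [B [Q ( )]] >] [B [Q ( )]]] )]]

8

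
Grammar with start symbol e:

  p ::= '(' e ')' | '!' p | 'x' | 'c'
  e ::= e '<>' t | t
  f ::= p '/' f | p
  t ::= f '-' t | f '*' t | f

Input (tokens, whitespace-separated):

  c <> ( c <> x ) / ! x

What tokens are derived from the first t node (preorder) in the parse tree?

c

[e [e [t [f [p c]]]] <> [t [f [p ( [e [e [t [f [p c]]]] <> [t [f [p x]]]] )] / [f [p ! [p x]]]]]]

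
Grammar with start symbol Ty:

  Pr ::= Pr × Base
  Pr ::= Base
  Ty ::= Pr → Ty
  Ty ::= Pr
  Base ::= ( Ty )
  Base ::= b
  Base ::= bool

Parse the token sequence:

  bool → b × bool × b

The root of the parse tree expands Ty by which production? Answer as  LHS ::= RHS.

[Ty [Pr [Base bool]] → [Ty [Pr [Pr [Pr [Base b]] × [Base bool]] × [Base b]]]]

Ty ::= Pr → Ty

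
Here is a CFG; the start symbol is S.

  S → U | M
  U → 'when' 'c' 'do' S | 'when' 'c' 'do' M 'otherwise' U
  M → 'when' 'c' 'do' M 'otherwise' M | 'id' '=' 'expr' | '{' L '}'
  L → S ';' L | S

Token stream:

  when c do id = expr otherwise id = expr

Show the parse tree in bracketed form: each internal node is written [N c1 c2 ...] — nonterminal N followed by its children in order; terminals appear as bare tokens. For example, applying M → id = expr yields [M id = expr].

S
M
when c do M otherwise M
when c do id = expr otherwise M
when c do id = expr otherwise id = expr

[S [M when c do [M id = expr] otherwise [M id = expr]]]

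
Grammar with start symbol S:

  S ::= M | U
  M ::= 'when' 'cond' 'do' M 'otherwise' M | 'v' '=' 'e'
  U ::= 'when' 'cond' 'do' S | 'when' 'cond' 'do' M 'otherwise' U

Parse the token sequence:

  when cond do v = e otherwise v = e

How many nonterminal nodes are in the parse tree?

4

[S [M when cond do [M v = e] otherwise [M v = e]]]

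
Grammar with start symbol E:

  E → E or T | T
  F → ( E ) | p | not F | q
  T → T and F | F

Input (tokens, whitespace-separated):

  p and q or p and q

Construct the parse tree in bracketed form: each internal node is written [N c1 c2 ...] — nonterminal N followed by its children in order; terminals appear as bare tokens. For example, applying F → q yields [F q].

E
E or T
T or T
T and F or T
F and F or T
p and F or T
p and q or T
p and q or T and F
p and q or F and F
p and q or p and F
p and q or p and q

[E [E [T [T [F p]] and [F q]]] or [T [T [F p]] and [F q]]]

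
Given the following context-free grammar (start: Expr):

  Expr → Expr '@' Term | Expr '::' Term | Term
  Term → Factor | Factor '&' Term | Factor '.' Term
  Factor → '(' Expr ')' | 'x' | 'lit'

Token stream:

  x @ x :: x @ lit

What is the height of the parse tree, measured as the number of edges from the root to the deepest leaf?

[Expr [Expr [Expr [Expr [Term [Factor x]]] @ [Term [Factor x]]] :: [Term [Factor x]]] @ [Term [Factor lit]]]

6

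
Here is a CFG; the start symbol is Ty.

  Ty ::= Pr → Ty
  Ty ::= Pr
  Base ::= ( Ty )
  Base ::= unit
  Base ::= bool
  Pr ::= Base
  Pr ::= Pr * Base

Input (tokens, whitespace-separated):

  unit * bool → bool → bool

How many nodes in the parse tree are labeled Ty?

3

[Ty [Pr [Pr [Base unit]] * [Base bool]] → [Ty [Pr [Base bool]] → [Ty [Pr [Base bool]]]]]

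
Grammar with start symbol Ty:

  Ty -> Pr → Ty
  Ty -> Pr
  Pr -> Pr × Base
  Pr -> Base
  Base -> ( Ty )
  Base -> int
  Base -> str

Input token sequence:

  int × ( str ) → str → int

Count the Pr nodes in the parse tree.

5

[Ty [Pr [Pr [Base int]] × [Base ( [Ty [Pr [Base str]]] )]] → [Ty [Pr [Base str]] → [Ty [Pr [Base int]]]]]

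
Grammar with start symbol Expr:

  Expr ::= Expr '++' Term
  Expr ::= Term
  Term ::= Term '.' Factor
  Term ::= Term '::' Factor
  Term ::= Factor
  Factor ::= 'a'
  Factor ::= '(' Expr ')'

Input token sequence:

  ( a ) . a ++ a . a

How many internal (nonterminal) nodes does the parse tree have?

[Expr [Expr [Term [Term [Factor ( [Expr [Term [Factor a]]] )]] . [Factor a]]] ++ [Term [Term [Factor a]] . [Factor a]]]

13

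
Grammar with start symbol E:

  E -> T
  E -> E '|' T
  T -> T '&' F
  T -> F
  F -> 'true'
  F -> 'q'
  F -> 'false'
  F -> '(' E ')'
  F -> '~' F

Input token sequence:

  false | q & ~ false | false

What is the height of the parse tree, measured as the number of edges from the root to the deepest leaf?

5

[E [E [E [T [F false]]] | [T [T [F q]] & [F ~ [F false]]]] | [T [F false]]]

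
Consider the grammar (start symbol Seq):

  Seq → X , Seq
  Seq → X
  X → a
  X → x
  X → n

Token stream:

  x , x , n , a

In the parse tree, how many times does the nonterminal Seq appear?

4

[Seq [X x] , [Seq [X x] , [Seq [X n] , [Seq [X a]]]]]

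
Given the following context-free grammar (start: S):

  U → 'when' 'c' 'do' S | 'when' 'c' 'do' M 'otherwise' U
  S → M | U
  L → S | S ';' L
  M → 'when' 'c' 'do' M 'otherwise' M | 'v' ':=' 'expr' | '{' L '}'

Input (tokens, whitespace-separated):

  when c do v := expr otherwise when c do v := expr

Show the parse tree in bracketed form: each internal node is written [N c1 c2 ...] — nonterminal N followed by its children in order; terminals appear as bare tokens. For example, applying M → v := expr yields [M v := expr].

[S [U when c do [M v := expr] otherwise [U when c do [S [M v := expr]]]]]

S
U
when c do M otherwise U
when c do v := expr otherwise U
when c do v := expr otherwise when c do S
when c do v := expr otherwise when c do M
when c do v := expr otherwise when c do v := expr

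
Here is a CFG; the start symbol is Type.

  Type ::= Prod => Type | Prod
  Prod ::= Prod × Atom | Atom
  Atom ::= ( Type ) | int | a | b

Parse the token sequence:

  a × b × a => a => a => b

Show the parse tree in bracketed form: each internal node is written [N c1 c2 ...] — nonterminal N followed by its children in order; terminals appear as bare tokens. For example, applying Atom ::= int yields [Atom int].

Type
Prod => Type
Prod × Atom => Type
Prod × Atom × Atom => Type
Atom × Atom × Atom => Type
a × Atom × Atom => Type
a × b × Atom => Type
a × b × a => Type
a × b × a => Prod => Type
a × b × a => Atom => Type
a × b × a => a => Type
a × b × a => a => Prod => Type
a × b × a => a => Atom => Type
a × b × a => a => a => Type
a × b × a => a => a => Prod
a × b × a => a => a => Atom
a × b × a => a => a => b

[Type [Prod [Prod [Prod [Atom a]] × [Atom b]] × [Atom a]] => [Type [Prod [Atom a]] => [Type [Prod [Atom a]] => [Type [Prod [Atom b]]]]]]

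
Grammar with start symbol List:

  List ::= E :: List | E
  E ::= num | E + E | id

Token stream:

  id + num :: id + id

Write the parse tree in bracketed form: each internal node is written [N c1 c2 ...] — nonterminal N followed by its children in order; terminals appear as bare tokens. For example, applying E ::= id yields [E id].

[List [E [E id] + [E num]] :: [List [E [E id] + [E id]]]]

List
E :: List
E + E :: List
id + E :: List
id + num :: List
id + num :: E
id + num :: E + E
id + num :: id + E
id + num :: id + id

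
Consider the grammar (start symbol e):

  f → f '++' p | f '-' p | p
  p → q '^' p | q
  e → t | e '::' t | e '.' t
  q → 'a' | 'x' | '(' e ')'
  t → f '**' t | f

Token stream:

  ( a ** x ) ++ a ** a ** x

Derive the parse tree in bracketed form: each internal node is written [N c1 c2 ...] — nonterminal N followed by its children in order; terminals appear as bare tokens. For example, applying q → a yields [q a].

[e [t [f [f [p [q ( [e [t [f [p [q a]]] ** [t [f [p [q x]]]]]] )]]] ++ [p [q a]]] ** [t [f [p [q a]]] ** [t [f [p [q x]]]]]]]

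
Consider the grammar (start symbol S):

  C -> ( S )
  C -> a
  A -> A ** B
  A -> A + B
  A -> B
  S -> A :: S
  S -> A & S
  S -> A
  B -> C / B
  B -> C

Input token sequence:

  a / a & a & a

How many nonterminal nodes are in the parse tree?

[S [A [B [C a] / [B [C a]]]] & [S [A [B [C a]]] & [S [A [B [C a]]]]]]

14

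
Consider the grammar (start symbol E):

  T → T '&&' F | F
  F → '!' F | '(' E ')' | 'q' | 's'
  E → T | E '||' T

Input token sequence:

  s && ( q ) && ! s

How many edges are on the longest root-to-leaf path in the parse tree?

7

[E [T [T [T [F s]] && [F ( [E [T [F q]]] )]] && [F ! [F s]]]]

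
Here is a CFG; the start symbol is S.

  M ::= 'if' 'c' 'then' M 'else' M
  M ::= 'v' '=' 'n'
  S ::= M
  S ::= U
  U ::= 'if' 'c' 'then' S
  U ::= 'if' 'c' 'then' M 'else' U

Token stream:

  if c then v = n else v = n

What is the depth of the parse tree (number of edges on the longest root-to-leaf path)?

3

[S [M if c then [M v = n] else [M v = n]]]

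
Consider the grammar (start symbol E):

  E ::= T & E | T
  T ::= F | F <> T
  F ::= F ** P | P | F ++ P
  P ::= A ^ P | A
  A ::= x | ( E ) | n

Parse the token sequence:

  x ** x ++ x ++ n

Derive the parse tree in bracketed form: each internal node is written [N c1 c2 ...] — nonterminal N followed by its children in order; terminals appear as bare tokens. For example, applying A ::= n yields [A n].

[E [T [F [F [F [F [P [A x]]] ** [P [A x]]] ++ [P [A x]]] ++ [P [A n]]]]]

E
T
F
F ++ P
F ++ P ++ P
F ** P ++ P ++ P
P ** P ++ P ++ P
A ** P ++ P ++ P
x ** P ++ P ++ P
x ** A ++ P ++ P
x ** x ++ P ++ P
x ** x ++ A ++ P
x ** x ++ x ++ P
x ** x ++ x ++ A
x ** x ++ x ++ n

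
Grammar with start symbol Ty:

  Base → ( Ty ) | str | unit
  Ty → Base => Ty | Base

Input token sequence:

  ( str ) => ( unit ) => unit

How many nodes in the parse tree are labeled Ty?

5

[Ty [Base ( [Ty [Base str]] )] => [Ty [Base ( [Ty [Base unit]] )] => [Ty [Base unit]]]]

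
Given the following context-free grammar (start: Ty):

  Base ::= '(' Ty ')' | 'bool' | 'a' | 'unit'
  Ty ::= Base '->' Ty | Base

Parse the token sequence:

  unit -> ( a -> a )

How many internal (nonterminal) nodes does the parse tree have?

8

[Ty [Base unit] -> [Ty [Base ( [Ty [Base a] -> [Ty [Base a]]] )]]]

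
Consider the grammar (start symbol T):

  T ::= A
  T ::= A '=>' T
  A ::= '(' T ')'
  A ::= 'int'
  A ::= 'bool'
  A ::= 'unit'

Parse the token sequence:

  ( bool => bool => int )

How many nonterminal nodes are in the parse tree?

[T [A ( [T [A bool] => [T [A bool] => [T [A int]]]] )]]

8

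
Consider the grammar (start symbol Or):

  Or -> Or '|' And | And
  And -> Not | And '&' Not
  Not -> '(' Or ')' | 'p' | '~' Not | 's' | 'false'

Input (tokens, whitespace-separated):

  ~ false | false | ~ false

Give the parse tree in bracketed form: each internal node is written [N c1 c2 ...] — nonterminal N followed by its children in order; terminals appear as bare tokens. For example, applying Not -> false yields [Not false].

[Or [Or [Or [And [Not ~ [Not false]]]] | [And [Not false]]] | [And [Not ~ [Not false]]]]

Or
Or | And
Or | And | And
And | And | And
Not | And | And
~ Not | And | And
~ false | And | And
~ false | Not | And
~ false | false | And
~ false | false | Not
~ false | false | ~ Not
~ false | false | ~ false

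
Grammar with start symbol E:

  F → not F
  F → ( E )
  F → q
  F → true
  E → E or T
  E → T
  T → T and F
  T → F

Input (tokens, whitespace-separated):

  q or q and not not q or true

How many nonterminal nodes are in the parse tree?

[E [E [E [T [F q]]] or [T [T [F q]] and [F not [F not [F q]]]]] or [T [F true]]]

13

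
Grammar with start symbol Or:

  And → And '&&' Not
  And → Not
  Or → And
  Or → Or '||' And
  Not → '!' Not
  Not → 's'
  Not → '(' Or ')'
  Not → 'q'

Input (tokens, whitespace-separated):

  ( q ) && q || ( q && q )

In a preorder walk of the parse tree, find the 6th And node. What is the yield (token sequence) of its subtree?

q

[Or [Or [And [And [Not ( [Or [And [Not q]]] )]] && [Not q]]] || [And [Not ( [Or [And [And [Not q]] && [Not q]]] )]]]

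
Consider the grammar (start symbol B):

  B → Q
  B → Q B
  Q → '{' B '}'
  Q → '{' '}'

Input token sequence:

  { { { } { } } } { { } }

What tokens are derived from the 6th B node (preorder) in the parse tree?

[B [Q { [B [Q { [B [Q { }] [B [Q { }]]] }]] }] [B [Q { [B [Q { }]] }]]]

{ }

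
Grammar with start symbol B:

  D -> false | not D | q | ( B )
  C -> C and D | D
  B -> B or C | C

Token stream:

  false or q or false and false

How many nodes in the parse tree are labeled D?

4

[B [B [B [C [D false]]] or [C [D q]]] or [C [C [D false]] and [D false]]]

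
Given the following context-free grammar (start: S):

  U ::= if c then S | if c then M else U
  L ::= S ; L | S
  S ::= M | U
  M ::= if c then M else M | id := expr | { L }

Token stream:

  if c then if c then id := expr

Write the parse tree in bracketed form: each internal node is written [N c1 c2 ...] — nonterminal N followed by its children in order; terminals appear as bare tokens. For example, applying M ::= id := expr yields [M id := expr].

[S [U if c then [S [U if c then [S [M id := expr]]]]]]

S
U
if c then S
if c then U
if c then if c then S
if c then if c then M
if c then if c then id := expr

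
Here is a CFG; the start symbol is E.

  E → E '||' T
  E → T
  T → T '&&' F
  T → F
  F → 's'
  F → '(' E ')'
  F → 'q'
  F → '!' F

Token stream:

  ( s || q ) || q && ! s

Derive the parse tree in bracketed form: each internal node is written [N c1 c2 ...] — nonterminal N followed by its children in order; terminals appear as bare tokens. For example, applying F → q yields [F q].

E
E || T
T || T
F || T
( E ) || T
( E || T ) || T
( T || T ) || T
( F || T ) || T
( s || T ) || T
( s || F ) || T
( s || q ) || T
( s || q ) || T && F
( s || q ) || F && F
( s || q ) || q && F
( s || q ) || q && ! F
( s || q ) || q && ! s

[E [E [T [F ( [E [E [T [F s]]] || [T [F q]]] )]]] || [T [T [F q]] && [F ! [F s]]]]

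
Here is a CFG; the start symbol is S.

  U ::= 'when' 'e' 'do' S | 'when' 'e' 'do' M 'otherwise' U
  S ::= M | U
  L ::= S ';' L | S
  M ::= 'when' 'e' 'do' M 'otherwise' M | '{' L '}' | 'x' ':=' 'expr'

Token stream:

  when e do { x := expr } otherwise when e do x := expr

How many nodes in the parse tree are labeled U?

2

[S [U when e do [M { [L [S [M x := expr]]] }] otherwise [U when e do [S [M x := expr]]]]]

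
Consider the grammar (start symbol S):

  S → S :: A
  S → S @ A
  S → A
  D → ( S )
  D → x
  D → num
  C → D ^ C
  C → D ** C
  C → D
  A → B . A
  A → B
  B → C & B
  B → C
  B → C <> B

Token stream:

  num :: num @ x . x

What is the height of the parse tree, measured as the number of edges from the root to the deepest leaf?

7

[S [S [S [A [B [C [D num]]]]] :: [A [B [C [D num]]]]] @ [A [B [C [D x]]] . [A [B [C [D x]]]]]]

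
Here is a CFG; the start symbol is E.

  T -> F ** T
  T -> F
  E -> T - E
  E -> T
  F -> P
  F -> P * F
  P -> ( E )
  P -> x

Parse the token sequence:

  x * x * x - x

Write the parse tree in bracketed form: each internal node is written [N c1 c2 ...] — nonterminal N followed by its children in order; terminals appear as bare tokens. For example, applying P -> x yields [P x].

[E [T [F [P x] * [F [P x] * [F [P x]]]]] - [E [T [F [P x]]]]]

E
T - E
F - E
P * F - E
x * F - E
x * P * F - E
x * x * F - E
x * x * P - E
x * x * x - E
x * x * x - T
x * x * x - F
x * x * x - P
x * x * x - x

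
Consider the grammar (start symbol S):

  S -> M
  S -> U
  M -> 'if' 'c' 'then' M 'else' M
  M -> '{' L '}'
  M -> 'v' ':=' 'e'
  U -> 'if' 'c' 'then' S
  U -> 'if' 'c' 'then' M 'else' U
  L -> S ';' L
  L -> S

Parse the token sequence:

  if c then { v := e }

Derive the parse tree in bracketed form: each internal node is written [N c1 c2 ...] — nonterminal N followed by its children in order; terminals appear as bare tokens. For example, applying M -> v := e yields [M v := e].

S
U
if c then S
if c then M
if c then { L }
if c then { S }
if c then { M }
if c then { v := e }

[S [U if c then [S [M { [L [S [M v := e]]] }]]]]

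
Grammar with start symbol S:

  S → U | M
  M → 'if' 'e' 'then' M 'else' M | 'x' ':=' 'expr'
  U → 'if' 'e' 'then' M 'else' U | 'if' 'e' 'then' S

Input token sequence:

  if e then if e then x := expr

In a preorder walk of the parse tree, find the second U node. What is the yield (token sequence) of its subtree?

[S [U if e then [S [U if e then [S [M x := expr]]]]]]

if e then x := expr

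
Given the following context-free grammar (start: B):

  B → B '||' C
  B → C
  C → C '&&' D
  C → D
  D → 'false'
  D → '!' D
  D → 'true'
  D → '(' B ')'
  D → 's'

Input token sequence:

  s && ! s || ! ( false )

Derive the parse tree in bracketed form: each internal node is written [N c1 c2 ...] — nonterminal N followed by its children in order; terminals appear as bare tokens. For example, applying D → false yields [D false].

[B [B [C [C [D s]] && [D ! [D s]]]] || [C [D ! [D ( [B [C [D false]]] )]]]]

B
B || C
C || C
C && D || C
D && D || C
s && D || C
s && ! D || C
s && ! s || C
s && ! s || D
s && ! s || ! D
s && ! s || ! ( B )
s && ! s || ! ( C )
s && ! s || ! ( D )
s && ! s || ! ( false )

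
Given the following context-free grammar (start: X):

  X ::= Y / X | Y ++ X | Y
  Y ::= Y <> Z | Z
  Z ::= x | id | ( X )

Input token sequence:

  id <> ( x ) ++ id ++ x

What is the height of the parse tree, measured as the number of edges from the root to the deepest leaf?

[X [Y [Y [Z id]] <> [Z ( [X [Y [Z x]]] )]] ++ [X [Y [Z id]] ++ [X [Y [Z x]]]]]

6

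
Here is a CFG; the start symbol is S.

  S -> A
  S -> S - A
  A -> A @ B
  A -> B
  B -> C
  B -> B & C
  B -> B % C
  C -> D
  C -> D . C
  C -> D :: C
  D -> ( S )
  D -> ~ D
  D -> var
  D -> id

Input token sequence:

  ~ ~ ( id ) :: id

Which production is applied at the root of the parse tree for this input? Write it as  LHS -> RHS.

[S [A [B [C [D ~ [D ~ [D ( [S [A [B [C [D id]]]]] )]]] :: [C [D id]]]]]]

S -> A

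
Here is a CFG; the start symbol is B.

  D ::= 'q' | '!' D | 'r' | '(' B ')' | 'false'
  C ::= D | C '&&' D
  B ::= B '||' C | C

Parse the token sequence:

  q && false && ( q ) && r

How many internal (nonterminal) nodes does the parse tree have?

12

[B [C [C [C [C [D q]] && [D false]] && [D ( [B [C [D q]]] )]] && [D r]]]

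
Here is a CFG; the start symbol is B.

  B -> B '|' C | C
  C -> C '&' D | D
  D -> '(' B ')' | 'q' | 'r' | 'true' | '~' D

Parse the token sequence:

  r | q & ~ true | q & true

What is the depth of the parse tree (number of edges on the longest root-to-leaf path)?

[B [B [B [C [D r]]] | [C [C [D q]] & [D ~ [D true]]]] | [C [C [D q]] & [D true]]]

5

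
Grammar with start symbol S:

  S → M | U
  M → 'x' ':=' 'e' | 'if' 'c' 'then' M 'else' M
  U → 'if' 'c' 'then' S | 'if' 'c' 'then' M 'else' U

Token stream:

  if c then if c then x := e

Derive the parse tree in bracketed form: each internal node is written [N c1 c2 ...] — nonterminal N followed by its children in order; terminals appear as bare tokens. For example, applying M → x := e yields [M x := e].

S
U
if c then S
if c then U
if c then if c then S
if c then if c then M
if c then if c then x := e

[S [U if c then [S [U if c then [S [M x := e]]]]]]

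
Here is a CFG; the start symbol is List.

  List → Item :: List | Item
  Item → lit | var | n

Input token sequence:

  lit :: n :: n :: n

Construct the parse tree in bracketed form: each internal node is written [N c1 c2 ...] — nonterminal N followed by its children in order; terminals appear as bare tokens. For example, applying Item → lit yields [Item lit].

List
Item :: List
lit :: List
lit :: Item :: List
lit :: n :: List
lit :: n :: Item :: List
lit :: n :: n :: List
lit :: n :: n :: Item
lit :: n :: n :: n

[List [Item lit] :: [List [Item n] :: [List [Item n] :: [List [Item n]]]]]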